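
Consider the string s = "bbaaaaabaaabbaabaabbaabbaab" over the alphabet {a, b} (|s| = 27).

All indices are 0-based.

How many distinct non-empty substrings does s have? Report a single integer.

280

rank→(start, suffix):
  0 → (2, 'aaaaabaaabbaabaabbaabbaab')
  1 → (3, 'aaaabaaabbaabaabbaabbaab')
  2 → (4, 'aaabaaabbaabaabbaabbaab')
  3 → (8, 'aaabbaabaabbaabbaab')
  4 → (24, 'aab')
  5 → (5, 'aabaaabbaabaabbaabbaab')
  6 → (13, 'aabaabbaabbaab')
  7 → (20, 'aabbaab')
  8 → (9, 'aabbaabaabbaabbaab')
  9 → (16, 'aabbaabbaab')
  10 → (25, 'ab')
  11 → (6, 'abaaabbaabaabbaabbaab')
  12 → (14, 'abaabbaabbaab')
  13 → (21, 'abbaab')
  14 → (10, 'abbaabaabbaabbaab')
  15 → (17, 'abbaabbaab')
  16 → (26, 'b')
  17 → (1, 'baaaaabaaabbaabaabbaabbaab')
  18 → (7, 'baaabbaabaabbaabbaab')
  19 → (23, 'baab')
  20 → (12, 'baabaabbaabbaab')
  21 → (19, 'baabbaab')
  22 → (15, 'baabbaabbaab')
  23 → (0, 'bbaaaaabaaabbaabaabbaabbaab')
  24 → (22, 'bbaab')
  25 → (11, 'bbaabaabbaabbaab')
  26 → (18, 'bbaabbaab')

SA = [2, 3, 4, 8, 24, 5, 13, 20, 9, 16, 25, 6, 14, 21, 10, 17, 26, 1, 7, 23, 12, 19, 15, 0, 22, 11, 18]
[i] adj suffixes → lcp
  [1] 2/3 → 4 ('aaaa')
  [2] 3/4 → 3 ('aaa')
  [3] 4/8 → 4 ('aaab')
  [4] 8/24 → 2 ('aa')
  [5] 24/5 → 3 ('aab')
  [6] 5/13 → 5 ('aabaa')
  [7] 13/20 → 3 ('aab')
  [8] 20/9 → 7 ('aabbaab')
  [9] 9/16 → 7 ('aabbaab')
  [10] 16/25 → 1 ('a')
  [11] 25/6 → 2 ('ab')
  [12] 6/14 → 4 ('abaa')
  [13] 14/21 → 2 ('ab')
  [14] 21/10 → 6 ('abbaab')
  [15] 10/17 → 6 ('abbaab')
  [16] 17/26 → 0 ('')
  [17] 26/1 → 1 ('b')
  [18] 1/7 → 4 ('baaa')
  [19] 7/23 → 3 ('baa')
  [20] 23/12 → 4 ('baab')
  [21] 12/19 → 4 ('baab')
  [22] 19/15 → 8 ('baabbaab')
  [23] 15/0 → 1 ('b')
  [24] 0/22 → 4 ('bbaa')
  [25] 22/11 → 5 ('bbaab')
  [26] 11/18 → 5 ('bbaab')

n(n+1)/2 = 27·28/2 = 378
Σ LCP = 0 + 4 + 3 + 4 + 2 + 3 + 5 + 3 + 7 + 7 + 1 + 2 + 4 + 2 + 6 + 6 + 0 + 1 + 4 + 3 + 4 + 4 + 8 + 1 + 4 + 5 + 5 = 98
distinct = 378 − 98 = 280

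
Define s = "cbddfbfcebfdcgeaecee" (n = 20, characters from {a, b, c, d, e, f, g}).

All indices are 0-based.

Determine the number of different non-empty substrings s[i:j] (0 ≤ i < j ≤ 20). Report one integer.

rank→(start, suffix):
  0 → (15, 'aecee')
  1 → (1, 'bddfbfcebfdcgeaecee')
  2 → (5, 'bfcebfdcgeaecee')
  3 → (9, 'bfdcgeaecee')
  4 → (0, 'cbddfbfcebfdcgeaecee')
  5 → (7, 'cebfdcgeaecee')
  6 → (17, 'cee')
  7 → (12, 'cgeaecee')
  8 → (11, 'dcgeaecee')
  9 → (2, 'ddfbfcebfdcgeaecee')
  10 → (3, 'dfbfcebfdcgeaecee')
  11 → (19, 'e')
  12 → (14, 'eaecee')
  13 → (8, 'ebfdcgeaecee')
  14 → (16, 'ecee')
  15 → (18, 'ee')
  16 → (4, 'fbfcebfdcgeaecee')
  17 → (6, 'fcebfdcgeaecee')
  18 → (10, 'fdcgeaecee')
  19 → (13, 'geaecee')

SA = [15, 1, 5, 9, 0, 7, 17, 12, 11, 2, 3, 19, 14, 8, 16, 18, 4, 6, 10, 13]
rank  pair      lcp
   1  s[15:],s[1:]  0  ''
   2  s[1:],s[5:]  1  'b'
   3  s[5:],s[9:]  2  'bf'
   4  s[9:],s[0:]  0  ''
   5  s[0:],s[7:]  1  'c'
   6  s[7:],s[17:]  2  'ce'
   7  s[17:],s[12:]  1  'c'
   8  s[12:],s[11:]  0  ''
   9  s[11:],s[2:]  1  'd'
  10  s[2:],s[3:]  1  'd'
  11  s[3:],s[19:]  0  ''
  12  s[19:],s[14:]  1  'e'
  13  s[14:],s[8:]  1  'e'
  14  s[8:],s[16:]  1  'e'
  15  s[16:],s[18:]  1  'e'
  16  s[18:],s[4:]  0  ''
  17  s[4:],s[6:]  1  'f'
  18  s[6:],s[10:]  1  'f'
  19  s[10:],s[13:]  0  ''

n(n+1)/2 = 20·21/2 = 210
Σ LCP = 0 + 0 + 1 + 2 + 0 + 1 + 2 + 1 + 0 + 1 + 1 + 0 + 1 + 1 + 1 + 1 + 0 + 1 + 1 + 0 = 15
distinct = 210 − 15 = 195

195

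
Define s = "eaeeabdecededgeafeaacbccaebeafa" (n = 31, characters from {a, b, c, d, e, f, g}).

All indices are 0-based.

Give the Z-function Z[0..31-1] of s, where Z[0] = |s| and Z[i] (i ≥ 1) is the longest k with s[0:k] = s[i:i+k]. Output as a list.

[31, 0, 1, 2, 0, 0, 0, 1, 0, 1, 0, 1, 0, 0, 2, 0, 0, 2, 0, 0, 0, 0, 0, 0, 0, 1, 0, 2, 0, 0, 0]

Z[0]=31
i=1: fresh scan; Z[1]=0
i=2: fresh scan; Z[2]=1 extend→box=[2,3)
i=3: fresh scan; Z[3]=2 extend→box=[3,5)
i=4: min(r-i=1, Z[1]=0)=0; Z[4]=0
i=5: fresh scan; Z[5]=0
i=6: fresh scan; Z[6]=0
i=7: fresh scan; Z[7]=1 extend→box=[7,8)
i=8: fresh scan; Z[8]=0
i=9: fresh scan; Z[9]=1 extend→box=[9,10)
i=10: fresh scan; Z[10]=0
i=11: fresh scan; Z[11]=1 extend→box=[11,12)
i=12: fresh scan; Z[12]=0
i=13: fresh scan; Z[13]=0
i=14: fresh scan; Z[14]=2 extend→box=[14,16)
i=15: min(r-i=1, Z[1]=0)=0; Z[15]=0
i=16: fresh scan; Z[16]=0
i=17: fresh scan; Z[17]=2 extend→box=[17,19)
i=18: min(r-i=1, Z[1]=0)=0; Z[18]=0
i=19: fresh scan; Z[19]=0
i=20: fresh scan; Z[20]=0
i=21: fresh scan; Z[21]=0
i=22: fresh scan; Z[22]=0
i=23: fresh scan; Z[23]=0
i=24: fresh scan; Z[24]=0
i=25: fresh scan; Z[25]=1 extend→box=[25,26)
i=26: fresh scan; Z[26]=0
i=27: fresh scan; Z[27]=2 extend→box=[27,29)
i=28: min(r-i=1, Z[1]=0)=0; Z[28]=0
i=29: fresh scan; Z[29]=0
i=30: fresh scan; Z[30]=0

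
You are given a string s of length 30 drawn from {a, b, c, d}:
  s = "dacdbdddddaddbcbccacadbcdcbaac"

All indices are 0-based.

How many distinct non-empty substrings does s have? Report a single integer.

420

sorted suffixes:
  #0 SA[0]=27  'aac'
  #1 SA[1]=28  'ac'
  #2 SA[2]=18  'acadbcdcbaac'
  #3 SA[3]=1  'acdbdddddaddbcbccacadbcdcbaac'
  #4 SA[4]=20  'adbcdcbaac'
  #5 SA[5]=10  'addbcbccacadbcdcbaac'
  #6 SA[6]=26  'baac'
  #7 SA[7]=13  'bcbccacadbcdcbaac'
  #8 SA[8]=15  'bccacadbcdcbaac'
  #9 SA[9]=22  'bcdcbaac'
  #10 SA[10]=4  'bdddddaddbcbccacadbcdcbaac'
  #11 SA[11]=29  'c'
  #12 SA[12]=17  'cacadbcdcbaac'
  #13 SA[13]=19  'cadbcdcbaac'
  #14 SA[14]=25  'cbaac'
  #15 SA[15]=14  'cbccacadbcdcbaac'
  #16 SA[16]=16  'ccacadbcdcbaac'
  #17 SA[17]=2  'cdbdddddaddbcbccacadbcdcbaac'
  #18 SA[18]=23  'cdcbaac'
  #19 SA[19]=0  'dacdbdddddaddbcbccacadbcdcbaac'
  #20 SA[20]=9  'daddbcbccacadbcdcbaac'
  #21 SA[21]=12  'dbcbccacadbcdcbaac'
  #22 SA[22]=21  'dbcdcbaac'
  #23 SA[23]=3  'dbdddddaddbcbccacadbcdcbaac'
  #24 SA[24]=24  'dcbaac'
  #25 SA[25]=8  'ddaddbcbccacadbcdcbaac'
  #26 SA[26]=11  'ddbcbccacadbcdcbaac'
  #27 SA[27]=7  'dddaddbcbccacadbcdcbaac'
  #28 SA[28]=6  'ddddaddbcbccacadbcdcbaac'
  #29 SA[29]=5  'dddddaddbcbccacadbcdcbaac'

SA = [27, 28, 18, 1, 20, 10, 26, 13, 15, 22, 4, 29, 17, 19, 25, 14, 16, 2, 23, 0, 9, 12, 21, 3, 24, 8, 11, 7, 6, 5]
i: (SA[i-1],SA[i]) lcp shared
  1: (27,28) 1 'a'
  2: (28,18) 2 'ac'
  3: (18,1) 2 'ac'
  4: (1,20) 1 'a'
  5: (20,10) 2 'ad'
  6: (10,26) 0 ''
  7: (26,13) 1 'b'
  8: (13,15) 2 'bc'
  9: (15,22) 2 'bc'
  10: (22,4) 1 'b'
  11: (4,29) 0 ''
  12: (29,17) 1 'c'
  13: (17,19) 2 'ca'
  14: (19,25) 1 'c'
  15: (25,14) 2 'cb'
  16: (14,16) 1 'c'
  17: (16,2) 1 'c'
  18: (2,23) 2 'cd'
  19: (23,0) 0 ''
  20: (0,9) 2 'da'
  21: (9,12) 1 'd'
  22: (12,21) 3 'dbc'
  23: (21,3) 2 'db'
  24: (3,24) 1 'd'
  25: (24,8) 1 'd'
  26: (8,11) 2 'dd'
  27: (11,7) 2 'dd'
  28: (7,6) 3 'ddd'
  29: (6,5) 4 'dddd'

n(n+1)/2 = 30·31/2 = 465
Σ LCP = 0 + 1 + 2 + 2 + 1 + 2 + 0 + 1 + 2 + 2 + 1 + 0 + 1 + 2 + 1 + 2 + 1 + 1 + 2 + 0 + 2 + 1 + 3 + 2 + 1 + 1 + 2 + 2 + 3 + 4 = 45
distinct = 465 − 45 = 420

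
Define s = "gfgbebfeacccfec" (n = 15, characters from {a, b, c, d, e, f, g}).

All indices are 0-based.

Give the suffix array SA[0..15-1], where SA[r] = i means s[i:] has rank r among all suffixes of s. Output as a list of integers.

[8, 3, 5, 14, 9, 10, 11, 7, 4, 13, 6, 12, 1, 2, 0]

rank | idx | suffix
   0 |   8 | acccfec
   1 |   3 | bebfeacccfec
   2 |   5 | bfeacccfec
   3 |  14 | c
   4 |   9 | cccfec
   5 |  10 | ccfec
   6 |  11 | cfec
   7 |   7 | eacccfec
   8 |   4 | ebfeacccfec
   9 |  13 | ec
  10 |   6 | feacccfec
  11 |  12 | fec
  12 |   1 | fgbebfeacccfec
  13 |   2 | gbebfeacccfec
  14 |   0 | gfgbebfeacccfec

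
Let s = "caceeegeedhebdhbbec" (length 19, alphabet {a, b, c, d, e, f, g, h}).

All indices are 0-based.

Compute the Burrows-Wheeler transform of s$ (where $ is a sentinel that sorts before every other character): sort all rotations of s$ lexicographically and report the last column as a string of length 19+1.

cchebe$abehbegceeedd

rank  rotation              last
    0  $caceeegeedhebdhbbec  c
    1  aceeegeedhebdhbbec$c  c
    2  bbec$caceeegeedhebdh  h
    3  bdhbbec$caceeegeedhe  e
    4  bec$caceeegeedhebdhb  b
    5  c$caceeegeedhebdhbbe  e
    6  caceeegeedhebdhbbec$  $
    7  ceeegeedhebdhbbec$ca  a
    8  dhbbec$caceeegeedheb  b
    9  dhebdhbbec$caceeegee  e
   10  ebdhbbec$caceeegeedh  h
   11  ec$caceeegeedhebdhbb  b
   12  edhebdhbbec$caceeege  e
   13  eedhebdhbbec$caceeeg  g
   14  eeegeedhebdhbbec$cac  c
   15  eegeedhebdhbbec$cace  e
   16  egeedhebdhbbec$cacee  e
   17  geedhebdhbbec$caceee  e
   18  hbbec$caceeegeedhebd  d
   19  hebdhbbec$caceeegeed  d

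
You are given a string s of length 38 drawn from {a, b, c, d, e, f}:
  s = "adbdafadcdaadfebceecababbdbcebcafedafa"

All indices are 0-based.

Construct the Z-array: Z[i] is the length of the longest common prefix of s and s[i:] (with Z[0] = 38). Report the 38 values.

[38, 0, 0, 0, 1, 0, 2, 0, 0, 0, 1, 2, 0, 0, 0, 0, 0, 0, 0, 0, 1, 0, 1, 0, 0, 0, 0, 0, 0, 0, 0, 1, 0, 0, 0, 1, 0, 1]

Z[0]=38
i=1: fresh scan; Z[1]=0
i=2: fresh scan; Z[2]=0
i=3: fresh scan; Z[3]=0
i=4: fresh scan; Z[4]=1 scan→box=[4,5)
i=5: fresh scan; Z[5]=0
i=6: fresh scan; Z[6]=2 scan→box=[6,8)
i=7: min(r-i=1, Z[1]=0)=0; Z[7]=0
i=8: fresh scan; Z[8]=0
i=9: fresh scan; Z[9]=0
i=10: fresh scan; Z[10]=1 scan→box=[10,11)
i=11: fresh scan; Z[11]=2 scan→box=[11,13)
i=12: min(r-i=1, Z[1]=0)=0; Z[12]=0
i=13: fresh scan; Z[13]=0
i=14: fresh scan; Z[14]=0
i=15: fresh scan; Z[15]=0
i=16: fresh scan; Z[16]=0
i=17: fresh scan; Z[17]=0
i=18: fresh scan; Z[18]=0
i=19: fresh scan; Z[19]=0
i=20: fresh scan; Z[20]=1 scan→box=[20,21)
i=21: fresh scan; Z[21]=0
i=22: fresh scan; Z[22]=1 scan→box=[22,23)
i=23: fresh scan; Z[23]=0
i=24: fresh scan; Z[24]=0
i=25: fresh scan; Z[25]=0
i=26: fresh scan; Z[26]=0
i=27: fresh scan; Z[27]=0
i=28: fresh scan; Z[28]=0
i=29: fresh scan; Z[29]=0
i=30: fresh scan; Z[30]=0
i=31: fresh scan; Z[31]=1 scan→box=[31,32)
i=32: fresh scan; Z[32]=0
i=33: fresh scan; Z[33]=0
i=34: fresh scan; Z[34]=0
i=35: fresh scan; Z[35]=1 scan→box=[35,36)
i=36: fresh scan; Z[36]=0
i=37: fresh scan; Z[37]=1 scan→box=[37,38)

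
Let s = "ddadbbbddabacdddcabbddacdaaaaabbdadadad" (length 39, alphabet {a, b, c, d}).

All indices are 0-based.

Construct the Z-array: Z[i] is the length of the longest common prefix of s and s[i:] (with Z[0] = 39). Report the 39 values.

[39, 1, 0, 1, 0, 0, 0, 3, 1, 0, 0, 0, 0, 2, 2, 1, 0, 0, 0, 0, 3, 1, 0, 0, 1, 0, 0, 0, 0, 0, 0, 0, 1, 0, 1, 0, 1, 0, 1]

Z[0]=39
i=1: fresh scan; Z[1]=1 scan→box=[1,2)
i=2: fresh scan; Z[2]=0
i=3: fresh scan; Z[3]=1 scan→box=[3,4)
i=4: fresh scan; Z[4]=0
i=5: fresh scan; Z[5]=0
i=6: fresh scan; Z[6]=0
i=7: fresh scan; Z[7]=3 scan→box=[7,10)
i=8: min(r-i=2, Z[1]=1)=1; Z[8]=1
i=9: min(r-i=1, Z[2]=0)=0; Z[9]=0
i=10: fresh scan; Z[10]=0
i=11: fresh scan; Z[11]=0
i=12: fresh scan; Z[12]=0
i=13: fresh scan; Z[13]=2 scan→box=[13,15)
i=14: min(r-i=1, Z[1]=1)=1; Z[14]=2 scan→box=[14,16)
i=15: min(r-i=1, Z[1]=1)=1; Z[15]=1
i=16: fresh scan; Z[16]=0
i=17: fresh scan; Z[17]=0
i=18: fresh scan; Z[18]=0
i=19: fresh scan; Z[19]=0
i=20: fresh scan; Z[20]=3 scan→box=[20,23)
i=21: min(r-i=2, Z[1]=1)=1; Z[21]=1
i=22: min(r-i=1, Z[2]=0)=0; Z[22]=0
i=23: fresh scan; Z[23]=0
i=24: fresh scan; Z[24]=1 scan→box=[24,25)
i=25: fresh scan; Z[25]=0
i=26: fresh scan; Z[26]=0
i=27: fresh scan; Z[27]=0
i=28: fresh scan; Z[28]=0
i=29: fresh scan; Z[29]=0
i=30: fresh scan; Z[30]=0
i=31: fresh scan; Z[31]=0
i=32: fresh scan; Z[32]=1 scan→box=[32,33)
i=33: fresh scan; Z[33]=0
i=34: fresh scan; Z[34]=1 scan→box=[34,35)
i=35: fresh scan; Z[35]=0
i=36: fresh scan; Z[36]=1 scan→box=[36,37)
i=37: fresh scan; Z[37]=0
i=38: fresh scan; Z[38]=1 scan→box=[38,39)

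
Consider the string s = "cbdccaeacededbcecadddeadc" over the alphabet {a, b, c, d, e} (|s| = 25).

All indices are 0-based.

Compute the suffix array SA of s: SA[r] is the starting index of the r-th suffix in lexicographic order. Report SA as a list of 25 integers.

sorted suffixes:
  #0 SA[0]=7  'acededbcecadddeadc'
  #1 SA[1]=22  'adc'
  #2 SA[2]=17  'adddeadc'
  #3 SA[3]=5  'aeacededbcecadddeadc'
  #4 SA[4]=13  'bcecadddeadc'
  #5 SA[5]=1  'bdccaeacededbcecadddeadc'
  #6 SA[6]=24  'c'
  #7 SA[7]=16  'cadddeadc'
  #8 SA[8]=4  'caeacededbcecadddeadc'
  #9 SA[9]=0  'cbdccaeacededbcecadddeadc'
  #10 SA[10]=3  'ccaeacededbcecadddeadc'
  #11 SA[11]=14  'cecadddeadc'
  #12 SA[12]=8  'cededbcecadddeadc'
  #13 SA[13]=12  'dbcecadddeadc'
  #14 SA[14]=23  'dc'
  #15 SA[15]=2  'dccaeacededbcecadddeadc'
  #16 SA[16]=18  'dddeadc'
  #17 SA[17]=19  'ddeadc'
  #18 SA[18]=20  'deadc'
  #19 SA[19]=10  'dedbcecadddeadc'
  #20 SA[20]=6  'eacededbcecadddeadc'
  #21 SA[21]=21  'eadc'
  #22 SA[22]=15  'ecadddeadc'
  #23 SA[23]=11  'edbcecadddeadc'
  #24 SA[24]=9  'ededbcecadddeadc'

[7, 22, 17, 5, 13, 1, 24, 16, 4, 0, 3, 14, 8, 12, 23, 2, 18, 19, 20, 10, 6, 21, 15, 11, 9]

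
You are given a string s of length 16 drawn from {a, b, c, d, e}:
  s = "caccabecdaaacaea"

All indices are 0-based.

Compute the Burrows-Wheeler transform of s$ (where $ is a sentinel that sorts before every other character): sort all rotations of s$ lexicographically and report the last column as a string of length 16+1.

rank  rotation           last
    0  $caccabecdaaacaea  a
    1  a$caccabecdaaacae  e
    2  aaacaea$caccabecd  d
    3  aacaea$caccabecda  a
    4  abecdaaacaea$cacc  c
    5  acaea$caccabecdaa  a
    6  accabecdaaacaea$c  c
    7  aea$caccabecdaaac  c
    8  becdaaacaea$cacca  a
    9  cabecdaaacaea$cac  c
   10  caccabecdaaacaea$  $
   11  caea$caccabecdaaa  a
   12  ccabecdaaacaea$ca  a
   13  cdaaacaea$caccabe  e
   14  daaacaea$caccabec  c
   15  ea$caccabecdaaaca  a
   16  ecdaaacaea$caccab  b

aedacaccac$aaecab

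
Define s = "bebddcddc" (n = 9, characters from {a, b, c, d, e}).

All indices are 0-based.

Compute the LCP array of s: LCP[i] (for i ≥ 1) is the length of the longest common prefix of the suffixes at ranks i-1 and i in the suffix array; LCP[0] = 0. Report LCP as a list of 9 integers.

rank→(start, suffix):
  0 → (2, 'bddcddc')
  1 → (0, 'bebddcddc')
  2 → (8, 'c')
  3 → (5, 'cddc')
  4 → (7, 'dc')
  5 → (4, 'dcddc')
  6 → (6, 'ddc')
  7 → (3, 'ddcddc')
  8 → (1, 'ebddcddc')

SA = [2, 0, 8, 5, 7, 4, 6, 3, 1]
i: (SA[i-1],SA[i]) lcp shared
  1: (2,0) 1 'b'
  2: (0,8) 0 ''
  3: (8,5) 1 'c'
  4: (5,7) 0 ''
  5: (7,4) 2 'dc'
  6: (4,6) 1 'd'
  7: (6,3) 3 'ddc'
  8: (3,1) 0 ''

[0, 1, 0, 1, 0, 2, 1, 3, 0]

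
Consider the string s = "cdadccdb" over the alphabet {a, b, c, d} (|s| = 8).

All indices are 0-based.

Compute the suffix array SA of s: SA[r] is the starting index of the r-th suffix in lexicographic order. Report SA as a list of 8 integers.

[2, 7, 4, 0, 5, 1, 6, 3]

rank | idx | suffix
   0 |   2 | adccdb
   1 |   7 | b
   2 |   4 | ccdb
   3 |   0 | cdadccdb
   4 |   5 | cdb
   5 |   1 | dadccdb
   6 |   6 | db
   7 |   3 | dccdb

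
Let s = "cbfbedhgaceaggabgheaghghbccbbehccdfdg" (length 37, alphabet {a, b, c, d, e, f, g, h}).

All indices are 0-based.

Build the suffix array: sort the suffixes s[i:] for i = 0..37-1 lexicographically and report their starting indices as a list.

rank→(start, suffix):
  0 → (14, 'abgheaghghbccbbehccdfdg')
  1 → (8, 'aceaggabgheaghghbccbbehccdfdg')
  2 → (11, 'aggabgheaghghbccbbehccdfdg')
  3 → (19, 'aghghbccbbehccdfdg')
  4 → (27, 'bbehccdfdg')
  5 → (24, 'bccbbehccdfdg')
  6 → (3, 'bedhgaceaggabgheaghghbccbbehccdfdg')
  7 → (28, 'behccdfdg')
  8 → (1, 'bfbedhgaceaggabgheaghghbccbbehccdfdg')
  9 → (15, 'bgheaghghbccbbehccdfdg')
  10 → (26, 'cbbehccdfdg')
  11 → (0, 'cbfbedhgaceaggabgheaghghbccbbehccdfdg')
  12 → (25, 'ccbbehccdfdg')
  13 → (31, 'ccdfdg')
  14 → (32, 'cdfdg')
  15 → (9, 'ceaggabgheaghghbccbbehccdfdg')
  16 → (33, 'dfdg')
  17 → (35, 'dg')
  18 → (5, 'dhgaceaggabgheaghghbccbbehccdfdg')
  19 → (10, 'eaggabgheaghghbccbbehccdfdg')
  20 → (18, 'eaghghbccbbehccdfdg')
  21 → (4, 'edhgaceaggabgheaghghbccbbehccdfdg')
  22 → (29, 'ehccdfdg')
  23 → (2, 'fbedhgaceaggabgheaghghbccbbehccdfdg')
  24 → (34, 'fdg')
  25 → (36, 'g')
  26 → (13, 'gabgheaghghbccbbehccdfdg')
  27 → (7, 'gaceaggabgheaghghbccbbehccdfdg')
  28 → (12, 'ggabgheaghghbccbbehccdfdg')
  29 → (22, 'ghbccbbehccdfdg')
  30 → (16, 'gheaghghbccbbehccdfdg')
  31 → (20, 'ghghbccbbehccdfdg')
  32 → (23, 'hbccbbehccdfdg')
  33 → (30, 'hccdfdg')
  34 → (17, 'heaghghbccbbehccdfdg')
  35 → (6, 'hgaceaggabgheaghghbccbbehccdfdg')
  36 → (21, 'hghbccbbehccdfdg')

[14, 8, 11, 19, 27, 24, 3, 28, 1, 15, 26, 0, 25, 31, 32, 9, 33, 35, 5, 10, 18, 4, 29, 2, 34, 36, 13, 7, 12, 22, 16, 20, 23, 30, 17, 6, 21]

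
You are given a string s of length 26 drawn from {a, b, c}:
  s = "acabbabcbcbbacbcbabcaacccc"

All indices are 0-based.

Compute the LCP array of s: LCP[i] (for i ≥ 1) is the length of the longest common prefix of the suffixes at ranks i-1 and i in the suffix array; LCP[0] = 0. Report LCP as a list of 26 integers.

rank | idx | suffix
   0 |  20 | aacccc
   1 |   2 | abbabcbcbbacbcbabcaacccc
   2 |  17 | abcaacccc
   3 |   5 | abcbcbbacbcbabcaacccc
   4 |   0 | acabbabcbcbbacbcbabcaacccc
   5 |  12 | acbcbabcaacccc
   6 |  21 | acccc
   7 |  16 | babcaacccc
   8 |   4 | babcbcbbacbcbabcaacccc
   9 |  11 | bacbcbabcaacccc
  10 |   3 | bbabcbcbbacbcbabcaacccc
  11 |  10 | bbacbcbabcaacccc
  12 |  18 | bcaacccc
  13 |  14 | bcbabcaacccc
  14 |   8 | bcbbacbcbabcaacccc
  15 |   6 | bcbcbbacbcbabcaacccc
  16 |  25 | c
  17 |  19 | caacccc
  18 |   1 | cabbabcbcbbacbcbabcaacccc
  19 |  15 | cbabcaacccc
  20 |   9 | cbbacbcbabcaacccc
  21 |  13 | cbcbabcaacccc
  22 |   7 | cbcbbacbcbabcaacccc
  23 |  24 | cc
  24 |  23 | ccc
  25 |  22 | cccc

SA = [20, 2, 17, 5, 0, 12, 21, 16, 4, 11, 3, 10, 18, 14, 8, 6, 25, 19, 1, 15, 9, 13, 7, 24, 23, 22]
rank  pair      lcp
   1  s[20:],s[2:]  1  'a'
   2  s[2:],s[17:]  2  'ab'
   3  s[17:],s[5:]  3  'abc'
   4  s[5:],s[0:]  1  'a'
   5  s[0:],s[12:]  2  'ac'
   6  s[12:],s[21:]  2  'ac'
   7  s[21:],s[16:]  0  ''
   8  s[16:],s[4:]  4  'babc'
   9  s[4:],s[11:]  2  'ba'
  10  s[11:],s[3:]  1  'b'
  11  s[3:],s[10:]  3  'bba'
  12  s[10:],s[18:]  1  'b'
  13  s[18:],s[14:]  2  'bc'
  14  s[14:],s[8:]  3  'bcb'
  15  s[8:],s[6:]  3  'bcb'
  16  s[6:],s[25:]  0  ''
  17  s[25:],s[19:]  1  'c'
  18  s[19:],s[1:]  2  'ca'
  19  s[1:],s[15:]  1  'c'
  20  s[15:],s[9:]  2  'cb'
  21  s[9:],s[13:]  2  'cb'
  22  s[13:],s[7:]  4  'cbcb'
  23  s[7:],s[24:]  1  'c'
  24  s[24:],s[23:]  2  'cc'
  25  s[23:],s[22:]  3  'ccc'

[0, 1, 2, 3, 1, 2, 2, 0, 4, 2, 1, 3, 1, 2, 3, 3, 0, 1, 2, 1, 2, 2, 4, 1, 2, 3]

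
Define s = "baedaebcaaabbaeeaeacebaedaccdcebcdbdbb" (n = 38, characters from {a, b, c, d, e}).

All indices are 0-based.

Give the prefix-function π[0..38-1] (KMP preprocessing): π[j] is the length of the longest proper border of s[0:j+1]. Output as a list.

[0, 0, 0, 0, 0, 0, 1, 0, 0, 0, 0, 1, 1, 2, 3, 0, 0, 0, 0, 0, 0, 1, 2, 3, 4, 5, 0, 0, 0, 0, 0, 1, 0, 0, 1, 0, 1, 1]

π[0] = 0
j=1 s[j]='a': π[1]=0 (border '')
j=2 s[j]='e': π[2]=0 (border '')
j=3 s[j]='d': π[3]=0 (border '')
j=4 s[j]='a': π[4]=0 (border '')
j=5 s[j]='e': π[5]=0 (border '')
j=6 s[j]='b': π[6]=1 (border 'b')
j=7 s[j]='c': k: 1→0; π[7]=0 (border '')
j=8 s[j]='a': π[8]=0 (border '')
j=9 s[j]='a': π[9]=0 (border '')
j=10 s[j]='a': π[10]=0 (border '')
j=11 s[j]='b': π[11]=1 (border 'b')
j=12 s[j]='b': k: 1→0; π[12]=1 (border 'b')
j=13 s[j]='a': π[13]=2 (border 'ba')
j=14 s[j]='e': π[14]=3 (border 'bae')
j=15 s[j]='e': k: 3→0; π[15]=0 (border '')
j=16 s[j]='a': π[16]=0 (border '')
j=17 s[j]='e': π[17]=0 (border '')
j=18 s[j]='a': π[18]=0 (border '')
j=19 s[j]='c': π[19]=0 (border '')
j=20 s[j]='e': π[20]=0 (border '')
j=21 s[j]='b': π[21]=1 (border 'b')
j=22 s[j]='a': π[22]=2 (border 'ba')
j=23 s[j]='e': π[23]=3 (border 'bae')
j=24 s[j]='d': π[24]=4 (border 'baed')
j=25 s[j]='a': π[25]=5 (border 'baeda')
j=26 s[j]='c': k: 5→0; π[26]=0 (border '')
j=27 s[j]='c': π[27]=0 (border '')
j=28 s[j]='d': π[28]=0 (border '')
j=29 s[j]='c': π[29]=0 (border '')
j=30 s[j]='e': π[30]=0 (border '')
j=31 s[j]='b': π[31]=1 (border 'b')
j=32 s[j]='c': k: 1→0; π[32]=0 (border '')
j=33 s[j]='d': π[33]=0 (border '')
j=34 s[j]='b': π[34]=1 (border 'b')
j=35 s[j]='d': k: 1→0; π[35]=0 (border '')
j=36 s[j]='b': π[36]=1 (border 'b')
j=37 s[j]='b': k: 1→0; π[37]=1 (border 'b')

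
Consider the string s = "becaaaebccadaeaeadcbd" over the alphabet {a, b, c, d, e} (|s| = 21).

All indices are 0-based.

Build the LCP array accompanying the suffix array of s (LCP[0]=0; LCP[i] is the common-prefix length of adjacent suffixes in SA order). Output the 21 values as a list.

sorted suffixes:
  #0 SA[0]=3  'aaaebccadaeaeadcbd'
  #1 SA[1]=4  'aaebccadaeaeadcbd'
  #2 SA[2]=10  'adaeaeadcbd'
  #3 SA[3]=16  'adcbd'
  #4 SA[4]=14  'aeadcbd'
  #5 SA[5]=12  'aeaeadcbd'
  #6 SA[6]=5  'aebccadaeaeadcbd'
  #7 SA[7]=7  'bccadaeaeadcbd'
  #8 SA[8]=19  'bd'
  #9 SA[9]=0  'becaaaebccadaeaeadcbd'
  #10 SA[10]=2  'caaaebccadaeaeadcbd'
  #11 SA[11]=9  'cadaeaeadcbd'
  #12 SA[12]=18  'cbd'
  #13 SA[13]=8  'ccadaeaeadcbd'
  #14 SA[14]=20  'd'
  #15 SA[15]=11  'daeaeadcbd'
  #16 SA[16]=17  'dcbd'
  #17 SA[17]=15  'eadcbd'
  #18 SA[18]=13  'eaeadcbd'
  #19 SA[19]=6  'ebccadaeaeadcbd'
  #20 SA[20]=1  'ecaaaebccadaeaeadcbd'

SA = [3, 4, 10, 16, 14, 12, 5, 7, 19, 0, 2, 9, 18, 8, 20, 11, 17, 15, 13, 6, 1]
rank  pair      lcp
   1  s[3:],s[4:]  2  'aa'
   2  s[4:],s[10:]  1  'a'
   3  s[10:],s[16:]  2  'ad'
   4  s[16:],s[14:]  1  'a'
   5  s[14:],s[12:]  3  'aea'
   6  s[12:],s[5:]  2  'ae'
   7  s[5:],s[7:]  0  ''
   8  s[7:],s[19:]  1  'b'
   9  s[19:],s[0:]  1  'b'
  10  s[0:],s[2:]  0  ''
  11  s[2:],s[9:]  2  'ca'
  12  s[9:],s[18:]  1  'c'
  13  s[18:],s[8:]  1  'c'
  14  s[8:],s[20:]  0  ''
  15  s[20:],s[11:]  1  'd'
  16  s[11:],s[17:]  1  'd'
  17  s[17:],s[15:]  0  ''
  18  s[15:],s[13:]  2  'ea'
  19  s[13:],s[6:]  1  'e'
  20  s[6:],s[1:]  1  'e'

[0, 2, 1, 2, 1, 3, 2, 0, 1, 1, 0, 2, 1, 1, 0, 1, 1, 0, 2, 1, 1]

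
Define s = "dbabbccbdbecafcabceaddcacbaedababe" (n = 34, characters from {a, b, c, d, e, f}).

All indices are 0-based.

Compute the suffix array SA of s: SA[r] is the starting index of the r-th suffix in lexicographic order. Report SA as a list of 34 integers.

rank | idx | suffix
   0 |  29 | ababe
   1 |   2 | abbccbdbecafcabceaddcacbaedababe
   2 |  15 | abceaddcacbaedababe
   3 |  31 | abe
   4 |  23 | acbaedababe
   5 |  19 | addcacbaedababe
   6 |  26 | aedababe
   7 |  12 | afcabceaddcacbaedababe
   8 |   1 | babbccbdbecafcabceaddcacbaedababe
   9 |  30 | babe
  10 |  25 | baedababe
  11 |   3 | bbccbdbecafcabceaddcacbaedababe
  12 |   4 | bccbdbecafcabceaddcacbaedababe
  13 |  16 | bceaddcacbaedababe
  14 |   7 | bdbecafcabceaddcacbaedababe
  15 |  32 | be
  16 |   9 | becafcabceaddcacbaedababe
  17 |  14 | cabceaddcacbaedababe
  18 |  22 | cacbaedababe
  19 |  11 | cafcabceaddcacbaedababe
  20 |  24 | cbaedababe
  21 |   6 | cbdbecafcabceaddcacbaedababe
  22 |   5 | ccbdbecafcabceaddcacbaedababe
  23 |  17 | ceaddcacbaedababe
  24 |  28 | dababe
  25 |   0 | dbabbccbdbecafcabceaddcacbaedababe
  26 |   8 | dbecafcabceaddcacbaedababe
  27 |  21 | dcacbaedababe
  28 |  20 | ddcacbaedababe
  29 |  33 | e
  30 |  18 | eaddcacbaedababe
  31 |  10 | ecafcabceaddcacbaedababe
  32 |  27 | edababe
  33 |  13 | fcabceaddcacbaedababe

[29, 2, 15, 31, 23, 19, 26, 12, 1, 30, 25, 3, 4, 16, 7, 32, 9, 14, 22, 11, 24, 6, 5, 17, 28, 0, 8, 21, 20, 33, 18, 10, 27, 13]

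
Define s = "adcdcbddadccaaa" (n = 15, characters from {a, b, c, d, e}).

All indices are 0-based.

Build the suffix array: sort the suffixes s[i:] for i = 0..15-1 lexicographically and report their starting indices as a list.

rank→(start, suffix):
  0 → (14, 'a')
  1 → (13, 'aa')
  2 → (12, 'aaa')
  3 → (8, 'adccaaa')
  4 → (0, 'adcdcbddadccaaa')
  5 → (5, 'bddadccaaa')
  6 → (11, 'caaa')
  7 → (4, 'cbddadccaaa')
  8 → (10, 'ccaaa')
  9 → (2, 'cdcbddadccaaa')
  10 → (7, 'dadccaaa')
  11 → (3, 'dcbddadccaaa')
  12 → (9, 'dccaaa')
  13 → (1, 'dcdcbddadccaaa')
  14 → (6, 'ddadccaaa')

[14, 13, 12, 8, 0, 5, 11, 4, 10, 2, 7, 3, 9, 1, 6]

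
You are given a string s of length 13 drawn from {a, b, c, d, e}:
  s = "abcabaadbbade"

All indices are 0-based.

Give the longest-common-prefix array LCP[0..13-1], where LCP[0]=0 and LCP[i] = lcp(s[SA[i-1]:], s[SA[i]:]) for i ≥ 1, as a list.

[0, 1, 2, 1, 2, 0, 2, 1, 1, 0, 0, 1, 0]

rank | idx | suffix
   0 |   5 | aadbbade
   1 |   3 | abaadbbade
   2 |   0 | abcabaadbbade
   3 |   6 | adbbade
   4 |  10 | ade
   5 |   4 | baadbbade
   6 |   9 | bade
   7 |   8 | bbade
   8 |   1 | bcabaadbbade
   9 |   2 | cabaadbbade
  10 |   7 | dbbade
  11 |  11 | de
  12 |  12 | e

SA = [5, 3, 0, 6, 10, 4, 9, 8, 1, 2, 7, 11, 12]
i: (SA[i-1],SA[i]) lcp shared
  1: (5,3) 1 'a'
  2: (3,0) 2 'ab'
  3: (0,6) 1 'a'
  4: (6,10) 2 'ad'
  5: (10,4) 0 ''
  6: (4,9) 2 'ba'
  7: (9,8) 1 'b'
  8: (8,1) 1 'b'
  9: (1,2) 0 ''
  10: (2,7) 0 ''
  11: (7,11) 1 'd'
  12: (11,12) 0 ''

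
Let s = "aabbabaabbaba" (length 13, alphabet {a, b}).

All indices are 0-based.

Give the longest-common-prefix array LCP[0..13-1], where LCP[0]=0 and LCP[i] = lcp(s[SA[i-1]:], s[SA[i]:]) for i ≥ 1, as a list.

[0, 1, 7, 1, 3, 2, 6, 0, 2, 2, 4, 1, 5]

rank | idx | suffix
   0 |  12 | a
   1 |   6 | aabbaba
   2 |   0 | aabbabaabbaba
   3 |  10 | aba
   4 |   4 | abaabbaba
   5 |   7 | abbaba
   6 |   1 | abbabaabbaba
   7 |  11 | ba
   8 |   5 | baabbaba
   9 |   9 | baba
  10 |   3 | babaabbaba
  11 |   8 | bbaba
  12 |   2 | bbabaabbaba

SA = [12, 6, 0, 10, 4, 7, 1, 11, 5, 9, 3, 8, 2]
rank  pair      lcp
   1  s[12:],s[6:]  1  'a'
   2  s[6:],s[0:]  7  'aabbaba'
   3  s[0:],s[10:]  1  'a'
   4  s[10:],s[4:]  3  'aba'
   5  s[4:],s[7:]  2  'ab'
   6  s[7:],s[1:]  6  'abbaba'
   7  s[1:],s[11:]  0  ''
   8  s[11:],s[5:]  2  'ba'
   9  s[5:],s[9:]  2  'ba'
  10  s[9:],s[3:]  4  'baba'
  11  s[3:],s[8:]  1  'b'
  12  s[8:],s[2:]  5  'bbaba'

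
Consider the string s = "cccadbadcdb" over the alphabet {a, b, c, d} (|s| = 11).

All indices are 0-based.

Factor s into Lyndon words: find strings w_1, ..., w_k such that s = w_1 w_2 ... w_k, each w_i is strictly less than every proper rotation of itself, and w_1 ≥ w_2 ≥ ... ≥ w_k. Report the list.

emit factor 1: 'c' (i=0, period=1)
emit factor 2: 'c' (i=1, period=1)
emit factor 3: 'c' (i=2, period=1)
emit factor 4: 'adbadcdb' (i=3, period=8)

["c", "c", "c", "adbadcdb"]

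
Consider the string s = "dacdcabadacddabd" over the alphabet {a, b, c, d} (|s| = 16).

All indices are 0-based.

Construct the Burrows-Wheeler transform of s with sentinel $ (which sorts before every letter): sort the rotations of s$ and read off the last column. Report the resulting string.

dcdddbaadaabd$acc

rank  rotation           last
    0  $dacdcabadacddabd  d
    1  abadacddabd$dacdc  c
    2  abd$dacdcabadacdd  d
    3  acdcabadacddabd$d  d
    4  acddabd$dacdcabad  d
    5  adacddabd$dacdcab  b
    6  badacddabd$dacdca  a
    7  bd$dacdcabadacdda  a
    8  cabadacddabd$dacd  d
    9  cdcabadacddabd$da  a
   10  cddabd$dacdcabada  a
   11  d$dacdcabadacddab  b
   12  dabd$dacdcabadacd  d
   13  dacdcabadacddabd$  $
   14  dacddabd$dacdcaba  a
   15  dcabadacddabd$dac  c
   16  ddabd$dacdcabadac  c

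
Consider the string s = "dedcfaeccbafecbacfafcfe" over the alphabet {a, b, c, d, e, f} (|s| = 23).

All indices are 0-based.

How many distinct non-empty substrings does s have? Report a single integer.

249

rank→(start, suffix):
  0 → (15, 'acfafcfe')
  1 → (5, 'aeccbafecbacfafcfe')
  2 → (18, 'afcfe')
  3 → (10, 'afecbacfafcfe')
  4 → (14, 'bacfafcfe')
  5 → (9, 'bafecbacfafcfe')
  6 → (13, 'cbacfafcfe')
  7 → (8, 'cbafecbacfafcfe')
  8 → (7, 'ccbafecbacfafcfe')
  9 → (3, 'cfaeccbafecbacfafcfe')
  10 → (16, 'cfafcfe')
  11 → (20, 'cfe')
  12 → (2, 'dcfaeccbafecbacfafcfe')
  13 → (0, 'dedcfaeccbafecbacfafcfe')
  14 → (22, 'e')
  15 → (12, 'ecbacfafcfe')
  16 → (6, 'eccbafecbacfafcfe')
  17 → (1, 'edcfaeccbafecbacfafcfe')
  18 → (4, 'faeccbafecbacfafcfe')
  19 → (17, 'fafcfe')
  20 → (19, 'fcfe')
  21 → (21, 'fe')
  22 → (11, 'fecbacfafcfe')

SA = [15, 5, 18, 10, 14, 9, 13, 8, 7, 3, 16, 20, 2, 0, 22, 12, 6, 1, 4, 17, 19, 21, 11]
rank  pair      lcp
   1  s[15:],s[5:]  1  'a'
   2  s[5:],s[18:]  1  'a'
   3  s[18:],s[10:]  2  'af'
   4  s[10:],s[14:]  0  ''
   5  s[14:],s[9:]  2  'ba'
   6  s[9:],s[13:]  0  ''
   7  s[13:],s[8:]  3  'cba'
   8  s[8:],s[7:]  1  'c'
   9  s[7:],s[3:]  1  'c'
  10  s[3:],s[16:]  3  'cfa'
  11  s[16:],s[20:]  2  'cf'
  12  s[20:],s[2:]  0  ''
  13  s[2:],s[0:]  1  'd'
  14  s[0:],s[22:]  0  ''
  15  s[22:],s[12:]  1  'e'
  16  s[12:],s[6:]  2  'ec'
  17  s[6:],s[1:]  1  'e'
  18  s[1:],s[4:]  0  ''
  19  s[4:],s[17:]  2  'fa'
  20  s[17:],s[19:]  1  'f'
  21  s[19:],s[21:]  1  'f'
  22  s[21:],s[11:]  2  'fe'

n(n+1)/2 = 23·24/2 = 276
Σ LCP = 0 + 1 + 1 + 2 + 0 + 2 + 0 + 3 + 1 + 1 + 3 + 2 + 0 + 1 + 0 + 1 + 2 + 1 + 0 + 2 + 1 + 1 + 2 = 27
distinct = 276 − 27 = 249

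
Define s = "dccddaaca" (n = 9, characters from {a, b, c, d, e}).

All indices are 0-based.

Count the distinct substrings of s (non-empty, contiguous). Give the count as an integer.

rank | idx | suffix
   0 |   8 | a
   1 |   5 | aaca
   2 |   6 | aca
   3 |   7 | ca
   4 |   1 | ccddaaca
   5 |   2 | cddaaca
   6 |   4 | daaca
   7 |   0 | dccddaaca
   8 |   3 | ddaaca

SA = [8, 5, 6, 7, 1, 2, 4, 0, 3]
i: (SA[i-1],SA[i]) lcp shared
  1: (8,5) 1 'a'
  2: (5,6) 1 'a'
  3: (6,7) 0 ''
  4: (7,1) 1 'c'
  5: (1,2) 1 'c'
  6: (2,4) 0 ''
  7: (4,0) 1 'd'
  8: (0,3) 1 'd'

n(n+1)/2 = 9·10/2 = 45
Σ LCP = 0 + 1 + 1 + 0 + 1 + 1 + 0 + 1 + 1 = 6
distinct = 45 − 6 = 39

39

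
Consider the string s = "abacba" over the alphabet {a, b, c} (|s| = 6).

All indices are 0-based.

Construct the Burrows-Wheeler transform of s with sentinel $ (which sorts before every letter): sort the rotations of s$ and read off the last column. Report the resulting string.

rank  rotation last
    0  $abacba  a
    1  a$abacb  b
    2  abacba$  $
    3  acba$ab  b
    4  ba$abac  c
    5  bacba$a  a
    6  cba$aba  a

ab$bcaa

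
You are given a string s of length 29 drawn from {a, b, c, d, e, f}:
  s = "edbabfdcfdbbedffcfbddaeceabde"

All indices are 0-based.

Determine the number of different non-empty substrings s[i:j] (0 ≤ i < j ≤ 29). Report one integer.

rank | idx | suffix
   0 |  25 | abde
   1 |   3 | abfdcfdbbedffcfbddaeceabde
   2 |  21 | aeceabde
   3 |   2 | babfdcfdbbedffcfbddaeceabde
   4 |  10 | bbedffcfbddaeceabde
   5 |  18 | bddaeceabde
   6 |  26 | bde
   7 |  11 | bedffcfbddaeceabde
   8 |   4 | bfdcfdbbedffcfbddaeceabde
   9 |  23 | ceabde
  10 |  16 | cfbddaeceabde
  11 |   7 | cfdbbedffcfbddaeceabde
  12 |  20 | daeceabde
  13 |   1 | dbabfdcfdbbedffcfbddaeceabde
  14 |   9 | dbbedffcfbddaeceabde
  15 |   6 | dcfdbbedffcfbddaeceabde
  16 |  19 | ddaeceabde
  17 |  27 | de
  18 |  13 | dffcfbddaeceabde
  19 |  28 | e
  20 |  24 | eabde
  21 |  22 | eceabde
  22 |   0 | edbabfdcfdbbedffcfbddaeceabde
  23 |  12 | edffcfbddaeceabde
  24 |  17 | fbddaeceabde
  25 |  15 | fcfbddaeceabde
  26 |   8 | fdbbedffcfbddaeceabde
  27 |   5 | fdcfdbbedffcfbddaeceabde
  28 |  14 | ffcfbddaeceabde

SA = [25, 3, 21, 2, 10, 18, 26, 11, 4, 23, 16, 7, 20, 1, 9, 6, 19, 27, 13, 28, 24, 22, 0, 12, 17, 15, 8, 5, 14]
[i] adj suffixes → lcp
  [1] 25/3 → 2 ('ab')
  [2] 3/21 → 1 ('a')
  [3] 21/2 → 0 ('')
  [4] 2/10 → 1 ('b')
  [5] 10/18 → 1 ('b')
  [6] 18/26 → 2 ('bd')
  [7] 26/11 → 1 ('b')
  [8] 11/4 → 1 ('b')
  [9] 4/23 → 0 ('')
  [10] 23/16 → 1 ('c')
  [11] 16/7 → 2 ('cf')
  [12] 7/20 → 0 ('')
  [13] 20/1 → 1 ('d')
  [14] 1/9 → 2 ('db')
  [15] 9/6 → 1 ('d')
  [16] 6/19 → 1 ('d')
  [17] 19/27 → 1 ('d')
  [18] 27/13 → 1 ('d')
  [19] 13/28 → 0 ('')
  [20] 28/24 → 1 ('e')
  [21] 24/22 → 1 ('e')
  [22] 22/0 → 1 ('e')
  [23] 0/12 → 2 ('ed')
  [24] 12/17 → 0 ('')
  [25] 17/15 → 1 ('f')
  [26] 15/8 → 1 ('f')
  [27] 8/5 → 2 ('fd')
  [28] 5/14 → 1 ('f')

n(n+1)/2 = 29·30/2 = 435
Σ LCP = 0 + 2 + 1 + 0 + 1 + 1 + 2 + 1 + 1 + 0 + 1 + 2 + 0 + 1 + 2 + 1 + 1 + 1 + 1 + 0 + 1 + 1 + 1 + 2 + 0 + 1 + 1 + 2 + 1 = 29
distinct = 435 − 29 = 406

406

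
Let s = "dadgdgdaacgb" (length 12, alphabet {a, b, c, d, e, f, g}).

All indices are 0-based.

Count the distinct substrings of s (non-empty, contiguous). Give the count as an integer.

rank | idx | suffix
   0 |   7 | aacgb
   1 |   8 | acgb
   2 |   1 | adgdgdaacgb
   3 |  11 | b
   4 |   9 | cgb
   5 |   6 | daacgb
   6 |   0 | dadgdgdaacgb
   7 |   4 | dgdaacgb
   8 |   2 | dgdgdaacgb
   9 |  10 | gb
  10 |   5 | gdaacgb
  11 |   3 | gdgdaacgb

SA = [7, 8, 1, 11, 9, 6, 0, 4, 2, 10, 5, 3]
rank  pair      lcp
   1  s[7:],s[8:]  1  'a'
   2  s[8:],s[1:]  1  'a'
   3  s[1:],s[11:]  0  ''
   4  s[11:],s[9:]  0  ''
   5  s[9:],s[6:]  0  ''
   6  s[6:],s[0:]  2  'da'
   7  s[0:],s[4:]  1  'd'
   8  s[4:],s[2:]  3  'dgd'
   9  s[2:],s[10:]  0  ''
  10  s[10:],s[5:]  1  'g'
  11  s[5:],s[3:]  2  'gd'

n(n+1)/2 = 12·13/2 = 78
Σ LCP = 0 + 1 + 1 + 0 + 0 + 0 + 2 + 1 + 3 + 0 + 1 + 2 = 11
distinct = 78 − 11 = 67

67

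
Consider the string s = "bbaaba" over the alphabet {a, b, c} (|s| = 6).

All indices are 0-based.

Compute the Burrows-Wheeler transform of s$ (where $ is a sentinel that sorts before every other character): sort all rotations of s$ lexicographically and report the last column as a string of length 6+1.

rank  rotation last
    0  $bbaaba  a
    1  a$bbaab  b
    2  aaba$bb  b
    3  aba$bba  a
    4  ba$bbaa  a
    5  baaba$b  b
    6  bbaaba$  $

abbaab$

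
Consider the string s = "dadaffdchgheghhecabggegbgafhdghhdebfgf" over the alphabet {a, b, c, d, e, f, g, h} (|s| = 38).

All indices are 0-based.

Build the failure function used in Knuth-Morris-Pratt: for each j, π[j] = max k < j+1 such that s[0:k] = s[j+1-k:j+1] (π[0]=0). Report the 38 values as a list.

π[0] = 0
j=1 s[j]='a': π[1]=0 (border '')
j=2 s[j]='d': π[2]=1 (border 'd')
j=3 s[j]='a': π[3]=2 (border 'da')
j=4 s[j]='f': k: 2→0; π[4]=0 (border '')
j=5 s[j]='f': π[5]=0 (border '')
j=6 s[j]='d': π[6]=1 (border 'd')
j=7 s[j]='c': k: 1→0; π[7]=0 (border '')
j=8 s[j]='h': π[8]=0 (border '')
j=9 s[j]='g': π[9]=0 (border '')
j=10 s[j]='h': π[10]=0 (border '')
j=11 s[j]='e': π[11]=0 (border '')
j=12 s[j]='g': π[12]=0 (border '')
j=13 s[j]='h': π[13]=0 (border '')
j=14 s[j]='h': π[14]=0 (border '')
j=15 s[j]='e': π[15]=0 (border '')
j=16 s[j]='c': π[16]=0 (border '')
j=17 s[j]='a': π[17]=0 (border '')
j=18 s[j]='b': π[18]=0 (border '')
j=19 s[j]='g': π[19]=0 (border '')
j=20 s[j]='g': π[20]=0 (border '')
j=21 s[j]='e': π[21]=0 (border '')
j=22 s[j]='g': π[22]=0 (border '')
j=23 s[j]='b': π[23]=0 (border '')
j=24 s[j]='g': π[24]=0 (border '')
j=25 s[j]='a': π[25]=0 (border '')
j=26 s[j]='f': π[26]=0 (border '')
j=27 s[j]='h': π[27]=0 (border '')
j=28 s[j]='d': π[28]=1 (border 'd')
j=29 s[j]='g': k: 1→0; π[29]=0 (border '')
j=30 s[j]='h': π[30]=0 (border '')
j=31 s[j]='h': π[31]=0 (border '')
j=32 s[j]='d': π[32]=1 (border 'd')
j=33 s[j]='e': k: 1→0; π[33]=0 (border '')
j=34 s[j]='b': π[34]=0 (border '')
j=35 s[j]='f': π[35]=0 (border '')
j=36 s[j]='g': π[36]=0 (border '')
j=37 s[j]='f': π[37]=0 (border '')

[0, 0, 1, 2, 0, 0, 1, 0, 0, 0, 0, 0, 0, 0, 0, 0, 0, 0, 0, 0, 0, 0, 0, 0, 0, 0, 0, 0, 1, 0, 0, 0, 1, 0, 0, 0, 0, 0]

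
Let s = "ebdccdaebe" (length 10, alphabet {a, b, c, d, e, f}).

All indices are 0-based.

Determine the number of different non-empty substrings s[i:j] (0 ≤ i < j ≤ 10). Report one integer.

sorted suffixes:
  #0 SA[0]=6  'aebe'
  #1 SA[1]=1  'bdccdaebe'
  #2 SA[2]=8  'be'
  #3 SA[3]=3  'ccdaebe'
  #4 SA[4]=4  'cdaebe'
  #5 SA[5]=5  'daebe'
  #6 SA[6]=2  'dccdaebe'
  #7 SA[7]=9  'e'
  #8 SA[8]=0  'ebdccdaebe'
  #9 SA[9]=7  'ebe'

SA = [6, 1, 8, 3, 4, 5, 2, 9, 0, 7]
[i] adj suffixes → lcp
  [1] 6/1 → 0 ('')
  [2] 1/8 → 1 ('b')
  [3] 8/3 → 0 ('')
  [4] 3/4 → 1 ('c')
  [5] 4/5 → 0 ('')
  [6] 5/2 → 1 ('d')
  [7] 2/9 → 0 ('')
  [8] 9/0 → 1 ('e')
  [9] 0/7 → 2 ('eb')

n(n+1)/2 = 10·11/2 = 55
Σ LCP = 0 + 0 + 1 + 0 + 1 + 0 + 1 + 0 + 1 + 2 = 6
distinct = 55 − 6 = 49

49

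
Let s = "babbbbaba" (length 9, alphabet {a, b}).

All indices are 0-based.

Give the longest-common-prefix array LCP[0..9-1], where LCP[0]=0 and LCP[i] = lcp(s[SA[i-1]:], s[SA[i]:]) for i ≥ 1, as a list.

[0, 1, 2, 0, 2, 3, 1, 2, 3]

sorted suffixes:
  #0 SA[0]=8  'a'
  #1 SA[1]=6  'aba'
  #2 SA[2]=1  'abbbbaba'
  #3 SA[3]=7  'ba'
  #4 SA[4]=5  'baba'
  #5 SA[5]=0  'babbbbaba'
  #6 SA[6]=4  'bbaba'
  #7 SA[7]=3  'bbbaba'
  #8 SA[8]=2  'bbbbaba'

SA = [8, 6, 1, 7, 5, 0, 4, 3, 2]
rank  pair      lcp
   1  s[8:],s[6:]  1  'a'
   2  s[6:],s[1:]  2  'ab'
   3  s[1:],s[7:]  0  ''
   4  s[7:],s[5:]  2  'ba'
   5  s[5:],s[0:]  3  'bab'
   6  s[0:],s[4:]  1  'b'
   7  s[4:],s[3:]  2  'bb'
   8  s[3:],s[2:]  3  'bbb'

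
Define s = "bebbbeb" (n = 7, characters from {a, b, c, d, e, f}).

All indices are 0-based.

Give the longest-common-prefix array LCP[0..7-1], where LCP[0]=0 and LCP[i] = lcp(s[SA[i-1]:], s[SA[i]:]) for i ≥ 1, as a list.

rank→(start, suffix):
  0 → (6, 'b')
  1 → (2, 'bbbeb')
  2 → (3, 'bbeb')
  3 → (4, 'beb')
  4 → (0, 'bebbbeb')
  5 → (5, 'eb')
  6 → (1, 'ebbbeb')

SA = [6, 2, 3, 4, 0, 5, 1]
rank  pair      lcp
   1  s[6:],s[2:]  1  'b'
   2  s[2:],s[3:]  2  'bb'
   3  s[3:],s[4:]  1  'b'
   4  s[4:],s[0:]  3  'beb'
   5  s[0:],s[5:]  0  ''
   6  s[5:],s[1:]  2  'eb'

[0, 1, 2, 1, 3, 0, 2]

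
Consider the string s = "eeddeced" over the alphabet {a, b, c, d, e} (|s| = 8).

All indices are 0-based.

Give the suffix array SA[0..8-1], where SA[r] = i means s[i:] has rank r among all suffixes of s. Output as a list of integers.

[5, 7, 2, 3, 4, 6, 1, 0]

sorted suffixes:
  #0 SA[0]=5  'ced'
  #1 SA[1]=7  'd'
  #2 SA[2]=2  'ddeced'
  #3 SA[3]=3  'deced'
  #4 SA[4]=4  'eced'
  #5 SA[5]=6  'ed'
  #6 SA[6]=1  'eddeced'
  #7 SA[7]=0  'eeddeced'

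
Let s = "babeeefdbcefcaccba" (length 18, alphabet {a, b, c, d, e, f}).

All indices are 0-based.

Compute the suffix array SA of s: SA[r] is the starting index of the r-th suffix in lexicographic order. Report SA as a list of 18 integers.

rank→(start, suffix):
  0 → (17, 'a')
  1 → (1, 'abeeefdbcefcaccba')
  2 → (13, 'accba')
  3 → (16, 'ba')
  4 → (0, 'babeeefdbcefcaccba')
  5 → (8, 'bcefcaccba')
  6 → (2, 'beeefdbcefcaccba')
  7 → (12, 'caccba')
  8 → (15, 'cba')
  9 → (14, 'ccba')
  10 → (9, 'cefcaccba')
  11 → (7, 'dbcefcaccba')
  12 → (3, 'eeefdbcefcaccba')
  13 → (4, 'eefdbcefcaccba')
  14 → (10, 'efcaccba')
  15 → (5, 'efdbcefcaccba')
  16 → (11, 'fcaccba')
  17 → (6, 'fdbcefcaccba')

[17, 1, 13, 16, 0, 8, 2, 12, 15, 14, 9, 7, 3, 4, 10, 5, 11, 6]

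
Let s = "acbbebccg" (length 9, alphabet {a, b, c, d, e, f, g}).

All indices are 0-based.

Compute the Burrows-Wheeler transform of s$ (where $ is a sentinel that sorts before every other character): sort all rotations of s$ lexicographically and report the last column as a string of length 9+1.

g$cebabcbc

rank  rotation    last
    0  $acbbebccg  g
    1  acbbebccg$  $
    2  bbebccg$ac  c
    3  bccg$acbbe  e
    4  bebccg$acb  b
    5  cbbebccg$a  a
    6  ccg$acbbeb  b
    7  cg$acbbebc  c
    8  ebccg$acbb  b
    9  g$acbbebcc  c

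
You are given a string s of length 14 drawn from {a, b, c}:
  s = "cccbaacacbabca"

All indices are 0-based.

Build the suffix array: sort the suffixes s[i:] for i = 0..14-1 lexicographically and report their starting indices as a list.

rank→(start, suffix):
  0 → (13, 'a')
  1 → (4, 'aacacbabca')
  2 → (10, 'abca')
  3 → (5, 'acacbabca')
  4 → (7, 'acbabca')
  5 → (3, 'baacacbabca')
  6 → (9, 'babca')
  7 → (11, 'bca')
  8 → (12, 'ca')
  9 → (6, 'cacbabca')
  10 → (2, 'cbaacacbabca')
  11 → (8, 'cbabca')
  12 → (1, 'ccbaacacbabca')
  13 → (0, 'cccbaacacbabca')

[13, 4, 10, 5, 7, 3, 9, 11, 12, 6, 2, 8, 1, 0]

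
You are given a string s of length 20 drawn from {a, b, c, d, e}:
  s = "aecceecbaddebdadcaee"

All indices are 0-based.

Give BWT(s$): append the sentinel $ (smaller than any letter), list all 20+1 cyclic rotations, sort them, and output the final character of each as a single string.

rank  rotation               last
    0  $aecceecbaddebdadcaee  e
    1  adcaee$aecceecbaddebd  d
    2  addebdadcaee$aecceecb  b
    3  aecceecbaddebdadcaee$  $
    4  aee$aecceecbaddebdadc  c
    5  baddebdadcaee$aecceec  c
    6  bdadcaee$aecceecbadde  e
    7  caee$aecceecbaddebdad  d
    8  cbaddebdadcaee$aeccee  e
    9  cceecbaddebdadcaee$ae  e
   10  ceecbaddebdadcaee$aec  c
   11  dadcaee$aecceecbaddeb  b
   12  dcaee$aecceecbaddebda  a
   13  ddebdadcaee$aecceecba  a
   14  debdadcaee$aecceecbad  d
   15  e$aecceecbaddebdadcae  e
   16  ebdadcaee$aecceecbadd  d
   17  ecbaddebdadcaee$aecce  e
   18  ecceecbaddebdadcaee$a  a
   19  ee$aecceecbaddebdadca  a
   20  eecbaddebdadcaee$aecc  c

edb$ccedeecbaadedeaac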